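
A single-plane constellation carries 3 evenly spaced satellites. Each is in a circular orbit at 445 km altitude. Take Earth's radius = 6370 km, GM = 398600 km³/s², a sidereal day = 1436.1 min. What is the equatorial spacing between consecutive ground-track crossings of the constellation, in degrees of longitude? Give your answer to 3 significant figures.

7.80°

Semi-major axis a = 6370 + 445 = 6815 km. Period T = 2π√(a³/μ) = 2π√(6815³/398600) = 5599.0 s = 93.32 min.
Single-satellite node shift = (5599.0/86166) × 360° = 23.39°.
With 3 satellites evenly phased, successive equator crossings are 23.39/3 = 7.797° apart.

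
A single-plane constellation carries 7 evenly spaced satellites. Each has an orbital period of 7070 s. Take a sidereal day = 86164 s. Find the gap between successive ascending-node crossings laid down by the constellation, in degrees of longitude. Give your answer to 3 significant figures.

4.22°

Single-satellite node shift = (7070.0/86164) × 360° = 29.54°.
With 7 satellites evenly phased, successive equator crossings are 29.54/7 = 4.220° apart.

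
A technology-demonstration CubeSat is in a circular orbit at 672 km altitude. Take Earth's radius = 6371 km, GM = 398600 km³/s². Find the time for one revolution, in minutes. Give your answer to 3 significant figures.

Semi-major axis a = 6371 + 672 = 7043 km. Period T = 2π√(a³/μ) = 2π√(7043³/398600) = 5882.3 s = 98.04 min.

98.0 min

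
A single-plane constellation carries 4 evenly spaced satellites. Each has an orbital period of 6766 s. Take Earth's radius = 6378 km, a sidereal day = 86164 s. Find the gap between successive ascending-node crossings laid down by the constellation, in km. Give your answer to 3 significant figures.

Single-satellite node shift = (6766.0/86164) × 360° = 28.27°.
With 4 satellites evenly phased, successive equator crossings are 28.27/4 = 7.067° apart.
That is 7.067 × 111.3 = 787 km at the equator.

787 km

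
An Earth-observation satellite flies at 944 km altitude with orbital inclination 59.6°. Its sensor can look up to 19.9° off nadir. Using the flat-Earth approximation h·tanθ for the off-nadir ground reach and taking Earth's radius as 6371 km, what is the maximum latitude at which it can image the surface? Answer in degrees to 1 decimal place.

62.7°

For a prograde orbit the ground track reaches latitude ±i = ±59.6°.
Sensor half-swath on the ground ≈ 944·tan(19.9°) = 342 km = 3.07° of latitude.
Maximum observable latitude ≈ 59.6 + 3.07 = 62.7°.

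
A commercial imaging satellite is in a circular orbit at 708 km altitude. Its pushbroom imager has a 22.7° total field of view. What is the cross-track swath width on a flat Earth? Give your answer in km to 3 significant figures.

284 km

Half-angle = 22.7°/2 = 11.35°.
Swath width ≈ 2h·tan(θ/2) = 2 × 708 × tan(11.35°) = 284.2 km.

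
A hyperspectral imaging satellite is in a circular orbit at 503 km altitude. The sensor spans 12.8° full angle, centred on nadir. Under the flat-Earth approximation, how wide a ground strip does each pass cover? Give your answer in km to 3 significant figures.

113 km

Half-angle = 12.8°/2 = 6.4°.
Swath width ≈ 2h·tan(θ/2) = 2 × 503 × tan(6.4°) = 112.8 km.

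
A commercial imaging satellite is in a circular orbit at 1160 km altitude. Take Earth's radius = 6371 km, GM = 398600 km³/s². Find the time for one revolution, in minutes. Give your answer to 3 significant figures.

Semi-major axis a = 6371 + 1160 = 7531 km. Period T = 2π√(a³/μ) = 2π√(7531³/398600) = 6504.1 s = 108.40 min.

108 min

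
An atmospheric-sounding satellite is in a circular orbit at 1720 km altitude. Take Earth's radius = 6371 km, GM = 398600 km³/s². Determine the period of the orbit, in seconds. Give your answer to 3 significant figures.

Semi-major axis a = 6371 + 1720 = 8091 km. Period T = 2π√(a³/μ) = 2π√(8091³/398600) = 7242.9 s = 120.72 min.

7240 seconds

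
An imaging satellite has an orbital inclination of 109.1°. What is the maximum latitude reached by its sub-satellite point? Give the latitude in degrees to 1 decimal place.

Retrograde orbit: the ground track reaches ±(180° − i) = ±(180 − 109.1) = ±70.9°.

70.9°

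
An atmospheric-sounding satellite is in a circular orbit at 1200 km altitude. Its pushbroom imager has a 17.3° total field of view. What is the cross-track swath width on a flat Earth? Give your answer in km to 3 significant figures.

Half-angle = 17.3°/2 = 8.65°.
Swath width ≈ 2h·tan(θ/2) = 2 × 1200 × tan(8.65°) = 365.1 km.

365 km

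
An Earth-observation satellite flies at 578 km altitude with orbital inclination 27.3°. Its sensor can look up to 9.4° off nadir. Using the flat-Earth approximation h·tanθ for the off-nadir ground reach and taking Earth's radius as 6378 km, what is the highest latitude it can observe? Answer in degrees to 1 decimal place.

For a prograde orbit the ground track reaches latitude ±i = ±27.3°.
Sensor half-swath on the ground ≈ 578·tan(9.4°) = 96 km = 0.86° of latitude.
Maximum observable latitude ≈ 27.3 + 0.86 = 28.2°.

28.2°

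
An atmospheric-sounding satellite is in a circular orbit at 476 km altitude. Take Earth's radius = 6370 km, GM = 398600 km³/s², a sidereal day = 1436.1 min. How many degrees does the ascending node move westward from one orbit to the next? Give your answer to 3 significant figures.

23.6°

Semi-major axis a = 6370 + 476 = 6846 km. Period T = 2π√(a³/μ) = 2π√(6846³/398600) = 5637.2 s = 93.95 min.
During one orbit Earth rotates (5637.2 / 86166) × 360° = 23.55°.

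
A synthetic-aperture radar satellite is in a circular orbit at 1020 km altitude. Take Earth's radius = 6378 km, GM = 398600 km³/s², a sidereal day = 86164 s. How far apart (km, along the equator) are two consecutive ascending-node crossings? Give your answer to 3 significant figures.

Semi-major axis a = 6378 + 1020 = 7398 km. Period T = 2π√(a³/μ) = 2π√(7398³/398600) = 6332.6 s = 105.54 min.
During one orbit Earth rotates (6332.6 / 86164) × 360° = 26.46°.
At the equator that is 26.46° × (2π·6378/360) km/° = 26.46 × 111.3 = 2945 km.

2950 km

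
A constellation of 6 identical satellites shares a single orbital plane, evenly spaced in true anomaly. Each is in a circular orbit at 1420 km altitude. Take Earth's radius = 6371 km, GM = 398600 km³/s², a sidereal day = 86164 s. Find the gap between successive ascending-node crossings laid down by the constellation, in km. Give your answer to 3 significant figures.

Semi-major axis a = 6371 + 1420 = 7791 km. Period T = 2π√(a³/μ) = 2π√(7791³/398600) = 6843.9 s = 114.06 min.
Single-satellite node shift = (6843.9/86164) × 360° = 28.59°.
With 6 satellites evenly phased, successive equator crossings are 28.59/6 = 4.766° apart.
That is 4.766 × 111.2 = 530 km at the equator.

530 km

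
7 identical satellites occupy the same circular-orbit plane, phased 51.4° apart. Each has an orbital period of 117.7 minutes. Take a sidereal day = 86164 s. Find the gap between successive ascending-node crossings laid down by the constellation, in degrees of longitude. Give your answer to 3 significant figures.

4.22°

T = 117.7 min = 7062.0 s.
Single-satellite node shift = (7062.0/86164) × 360° = 29.51°.
With 7 satellites evenly phased, successive equator crossings are 29.51/7 = 4.215° apart.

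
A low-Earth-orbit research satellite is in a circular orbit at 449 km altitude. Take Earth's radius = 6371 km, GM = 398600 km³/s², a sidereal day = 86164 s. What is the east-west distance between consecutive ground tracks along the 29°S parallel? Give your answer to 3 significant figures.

2280 km

Semi-major axis a = 6371 + 449 = 6820 km. Period T = 2π√(a³/μ) = 2π√(6820³/398600) = 5605.2 s = 93.42 min.
Node shift per orbit = (5605.2/86164) × 360° = 23.42°.
Equatorial spacing = 23.42 × 111.2 km/° = 2604 km.
At 29° latitude, spacing = 2604 × cos(29°) = 2278 km.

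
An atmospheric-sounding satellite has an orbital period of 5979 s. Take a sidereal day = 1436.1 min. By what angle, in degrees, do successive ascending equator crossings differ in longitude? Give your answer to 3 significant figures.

25.0°

During one orbit Earth rotates (5979.0 / 86166) × 360° = 24.98°.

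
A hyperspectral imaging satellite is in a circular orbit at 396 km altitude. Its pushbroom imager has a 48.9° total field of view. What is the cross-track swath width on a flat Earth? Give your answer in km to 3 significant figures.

360 km

Half-angle = 48.9°/2 = 24.45°.
Swath width ≈ 2h·tan(θ/2) = 2 × 396 × tan(24.45°) = 360.1 km.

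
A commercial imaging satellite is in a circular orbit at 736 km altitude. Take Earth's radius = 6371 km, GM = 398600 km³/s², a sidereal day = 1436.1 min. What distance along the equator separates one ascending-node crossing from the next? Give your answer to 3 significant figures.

2770 km

Semi-major axis a = 6371 + 736 = 7107 km. Period T = 2π√(a³/μ) = 2π√(7107³/398600) = 5962.7 s = 99.38 min.
During one orbit Earth rotates (5962.7 / 86166) × 360° = 24.91°.
At the equator that is 24.91° × (2π·6371/360) km/° = 24.91 × 111.2 = 2770 km.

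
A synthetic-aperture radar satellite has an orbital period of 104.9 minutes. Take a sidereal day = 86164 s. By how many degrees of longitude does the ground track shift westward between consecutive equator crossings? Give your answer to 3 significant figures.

T = 104.9 min = 6294.0 s.
During one orbit Earth rotates (6294.0 / 86164) × 360° = 26.30°.

26.3°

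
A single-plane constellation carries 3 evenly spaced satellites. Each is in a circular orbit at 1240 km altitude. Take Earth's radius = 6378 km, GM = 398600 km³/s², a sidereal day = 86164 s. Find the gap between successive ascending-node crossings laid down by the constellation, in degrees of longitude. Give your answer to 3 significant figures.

Semi-major axis a = 6378 + 1240 = 7618 km. Period T = 2π√(a³/μ) = 2π√(7618³/398600) = 6617.2 s = 110.29 min.
Single-satellite node shift = (6617.2/86164) × 360° = 27.65°.
With 3 satellites evenly phased, successive equator crossings are 27.65/3 = 9.216° apart.

9.22°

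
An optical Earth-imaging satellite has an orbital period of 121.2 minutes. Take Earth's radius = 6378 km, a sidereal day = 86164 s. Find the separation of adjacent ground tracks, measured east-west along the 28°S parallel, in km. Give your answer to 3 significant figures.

T = 121.2 min = 7272.0 s.
Node shift per orbit = (7272.0/86164) × 360° = 30.38°.
Equatorial spacing = 30.38 × 111.3 km/° = 3382 km.
At 28° latitude, spacing = 3382 × cos(28°) = 2986 km.

2990 km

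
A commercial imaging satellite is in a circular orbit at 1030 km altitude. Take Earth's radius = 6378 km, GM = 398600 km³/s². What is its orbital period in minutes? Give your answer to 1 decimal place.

105.8 min

Semi-major axis a = 6378 + 1030 = 7408 km. Period T = 2π√(a³/μ) = 2π√(7408³/398600) = 6345.5 s = 105.76 min.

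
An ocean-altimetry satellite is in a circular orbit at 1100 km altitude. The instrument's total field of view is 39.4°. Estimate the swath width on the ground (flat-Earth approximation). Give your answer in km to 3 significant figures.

788 km

Half-angle = 39.4°/2 = 19.7°.
Swath width ≈ 2h·tan(θ/2) = 2 × 1100 × tan(19.7°) = 787.7 km.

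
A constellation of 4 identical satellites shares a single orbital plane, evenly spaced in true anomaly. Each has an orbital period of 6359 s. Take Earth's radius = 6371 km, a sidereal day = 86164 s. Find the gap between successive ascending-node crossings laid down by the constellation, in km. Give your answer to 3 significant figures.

739 km

Single-satellite node shift = (6359.0/86164) × 360° = 26.57°.
With 4 satellites evenly phased, successive equator crossings are 26.57/4 = 6.642° apart.
That is 6.642 × 111.2 = 739 km at the equator.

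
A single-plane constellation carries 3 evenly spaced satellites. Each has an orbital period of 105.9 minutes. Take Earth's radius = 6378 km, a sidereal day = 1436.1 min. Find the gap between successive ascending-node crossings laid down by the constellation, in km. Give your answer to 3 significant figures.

985 km

T = 105.9 min = 6354.0 s.
Single-satellite node shift = (6354.0/86166) × 360° = 26.55°.
With 3 satellites evenly phased, successive equator crossings are 26.55/3 = 8.849° apart.
That is 8.849 × 111.3 = 985 km at the equator.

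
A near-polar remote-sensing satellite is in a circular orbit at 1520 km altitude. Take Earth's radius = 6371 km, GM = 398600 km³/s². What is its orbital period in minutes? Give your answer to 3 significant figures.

Semi-major axis a = 6371 + 1520 = 7891 km. Period T = 2π√(a³/μ) = 2π√(7891³/398600) = 6976.0 s = 116.27 min.

116 min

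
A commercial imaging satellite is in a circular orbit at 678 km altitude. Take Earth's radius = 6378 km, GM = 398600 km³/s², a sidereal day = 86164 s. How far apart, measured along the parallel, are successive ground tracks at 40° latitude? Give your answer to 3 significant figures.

Semi-major axis a = 6378 + 678 = 7056 km. Period T = 2π√(a³/μ) = 2π√(7056³/398600) = 5898.6 s = 98.31 min.
Node shift per orbit = (5898.6/86164) × 360° = 24.64°.
Equatorial spacing = 24.64 × 111.3 km/° = 2743 km.
At 40° latitude, spacing = 2743 × cos(40°) = 2102 km.

2100 km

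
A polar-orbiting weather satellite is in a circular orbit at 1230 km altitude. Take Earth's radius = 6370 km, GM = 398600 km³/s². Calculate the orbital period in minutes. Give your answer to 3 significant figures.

110 min

Semi-major axis a = 6370 + 1230 = 7600 km. Period T = 2π√(a³/μ) = 2π√(7600³/398600) = 6593.7 s = 109.90 min.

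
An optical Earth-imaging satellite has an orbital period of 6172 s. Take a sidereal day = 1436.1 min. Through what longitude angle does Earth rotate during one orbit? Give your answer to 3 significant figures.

25.8°

During one orbit Earth rotates (6172.0 / 86166) × 360° = 25.79°.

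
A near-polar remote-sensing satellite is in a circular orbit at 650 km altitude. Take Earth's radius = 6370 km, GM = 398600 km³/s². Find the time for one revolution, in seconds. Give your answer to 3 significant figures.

5850 seconds

Semi-major axis a = 6370 + 650 = 7020 km. Period T = 2π√(a³/μ) = 2π√(7020³/398600) = 5853.5 s = 97.56 min.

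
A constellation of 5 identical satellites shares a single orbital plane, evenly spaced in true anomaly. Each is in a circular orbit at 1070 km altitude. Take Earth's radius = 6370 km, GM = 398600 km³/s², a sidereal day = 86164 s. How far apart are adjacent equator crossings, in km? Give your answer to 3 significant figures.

593 km

Semi-major axis a = 6370 + 1070 = 7440 km. Period T = 2π√(a³/μ) = 2π√(7440³/398600) = 6386.6 s = 106.44 min.
Single-satellite node shift = (6386.6/86164) × 360° = 26.68°.
With 5 satellites evenly phased, successive equator crossings are 26.68/5 = 5.337° apart.
That is 5.337 × 111.2 = 593 km at the equator.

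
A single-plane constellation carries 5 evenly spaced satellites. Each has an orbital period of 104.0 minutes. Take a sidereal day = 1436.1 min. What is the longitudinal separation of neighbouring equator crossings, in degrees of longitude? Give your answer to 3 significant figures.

5.21°

T = 104.0 min = 6240.0 s.
Single-satellite node shift = (6240.0/86166) × 360° = 26.07°.
With 5 satellites evenly phased, successive equator crossings are 26.07/5 = 5.214° apart.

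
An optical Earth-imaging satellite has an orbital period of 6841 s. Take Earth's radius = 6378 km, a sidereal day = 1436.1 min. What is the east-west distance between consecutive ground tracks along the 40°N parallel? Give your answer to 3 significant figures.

2440 km

Node shift per orbit = (6841.0/86166) × 360° = 28.58°.
Equatorial spacing = 28.58 × 111.3 km/° = 3182 km.
At 40° latitude, spacing = 3182 × cos(40°) = 2437 km.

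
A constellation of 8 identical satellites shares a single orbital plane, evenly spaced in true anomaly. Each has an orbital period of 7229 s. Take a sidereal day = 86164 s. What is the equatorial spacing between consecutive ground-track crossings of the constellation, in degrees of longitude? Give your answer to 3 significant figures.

Single-satellite node shift = (7229.0/86164) × 360° = 30.20°.
With 8 satellites evenly phased, successive equator crossings are 30.20/8 = 3.775° apart.

3.78°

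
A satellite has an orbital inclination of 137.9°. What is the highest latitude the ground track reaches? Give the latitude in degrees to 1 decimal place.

42.1°

Retrograde orbit: the ground track reaches ±(180° − i) = ±(180 − 137.9) = ±42.1°.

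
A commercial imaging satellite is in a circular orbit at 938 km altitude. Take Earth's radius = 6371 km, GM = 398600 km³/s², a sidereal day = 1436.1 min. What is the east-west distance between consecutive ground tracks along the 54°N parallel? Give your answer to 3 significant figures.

1700 km

Semi-major axis a = 6371 + 938 = 7309 km. Period T = 2π√(a³/μ) = 2π√(7309³/398600) = 6218.7 s = 103.64 min.
Node shift per orbit = (6218.7/86166) × 360° = 25.98°.
Equatorial spacing = 25.98 × 111.2 km/° = 2889 km.
At 54° latitude, spacing = 2889 × cos(54°) = 1698 km.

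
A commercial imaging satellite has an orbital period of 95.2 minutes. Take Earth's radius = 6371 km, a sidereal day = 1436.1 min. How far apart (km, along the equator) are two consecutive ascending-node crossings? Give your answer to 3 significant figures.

2650 km

T = 95.2 min = 5712.0 s.
During one orbit Earth rotates (5712.0 / 86166) × 360° = 23.86°.
At the equator that is 23.86° × (2π·6371/360) km/° = 23.86 × 111.2 = 2654 km.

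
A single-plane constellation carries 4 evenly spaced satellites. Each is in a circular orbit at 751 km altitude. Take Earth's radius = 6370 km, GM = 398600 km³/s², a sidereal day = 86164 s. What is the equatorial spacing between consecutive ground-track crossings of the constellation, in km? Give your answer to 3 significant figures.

694 km

Semi-major axis a = 6370 + 751 = 7121 km. Period T = 2π√(a³/μ) = 2π√(7121³/398600) = 5980.3 s = 99.67 min.
Single-satellite node shift = (5980.3/86164) × 360° = 24.99°.
With 4 satellites evenly phased, successive equator crossings are 24.99/4 = 6.247° apart.
That is 6.247 × 111.2 = 694 km at the equator.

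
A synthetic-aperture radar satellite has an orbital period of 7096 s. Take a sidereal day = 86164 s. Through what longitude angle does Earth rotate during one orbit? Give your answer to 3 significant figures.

During one orbit Earth rotates (7096.0 / 86164) × 360° = 29.65°.

29.6°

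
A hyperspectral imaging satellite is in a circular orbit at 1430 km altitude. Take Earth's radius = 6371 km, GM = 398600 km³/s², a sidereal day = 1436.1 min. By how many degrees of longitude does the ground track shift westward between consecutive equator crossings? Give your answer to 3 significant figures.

28.6°

Semi-major axis a = 6371 + 1430 = 7801 km. Period T = 2π√(a³/μ) = 2π√(7801³/398600) = 6857.0 s = 114.28 min.
During one orbit Earth rotates (6857.0 / 86166) × 360° = 28.65°.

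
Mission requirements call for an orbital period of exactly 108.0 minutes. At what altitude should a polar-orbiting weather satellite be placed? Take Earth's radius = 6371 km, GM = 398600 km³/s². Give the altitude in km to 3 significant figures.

T = 108.0 min = 6480.0 s.
From T = 2π√(a³/μ): a = (μ T²/4π²)^(1/3) = (398600 × 6480.0² / 4π²)^(1/3) = 7512 km.
Altitude h = a − R = 7512 − 6371 = 1141 km.

1140 km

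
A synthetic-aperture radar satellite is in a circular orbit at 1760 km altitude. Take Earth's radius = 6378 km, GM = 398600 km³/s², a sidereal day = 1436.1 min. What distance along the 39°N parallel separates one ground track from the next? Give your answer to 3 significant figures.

Semi-major axis a = 6378 + 1760 = 8138 km. Period T = 2π√(a³/μ) = 2π√(8138³/398600) = 7306.1 s = 121.77 min.
Node shift per orbit = (7306.1/86166) × 360° = 30.52°.
Equatorial spacing = 30.52 × 111.3 km/° = 3398 km.
At 39° latitude, spacing = 3398 × cos(39°) = 2641 km.

2640 km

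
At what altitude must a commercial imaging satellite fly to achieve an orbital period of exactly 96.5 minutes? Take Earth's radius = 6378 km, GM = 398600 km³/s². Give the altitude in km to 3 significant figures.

T = 96.5 min = 5790.0 s.
From T = 2π√(a³/μ): a = (μ T²/4π²)^(1/3) = (398600 × 5790.0² / 4π²)^(1/3) = 6969 km.
Altitude h = a − R = 6969 − 6378 = 591 km.

591 km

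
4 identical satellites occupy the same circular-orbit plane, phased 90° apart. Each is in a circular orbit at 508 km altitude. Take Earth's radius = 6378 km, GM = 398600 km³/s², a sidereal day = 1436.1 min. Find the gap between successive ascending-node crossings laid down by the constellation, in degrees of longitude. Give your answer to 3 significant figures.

5.94°

Semi-major axis a = 6378 + 508 = 6886 km. Period T = 2π√(a³/μ) = 2π√(6886³/398600) = 5686.7 s = 94.78 min.
Single-satellite node shift = (5686.7/86166) × 360° = 23.76°.
With 4 satellites evenly phased, successive equator crossings are 23.76/4 = 5.940° apart.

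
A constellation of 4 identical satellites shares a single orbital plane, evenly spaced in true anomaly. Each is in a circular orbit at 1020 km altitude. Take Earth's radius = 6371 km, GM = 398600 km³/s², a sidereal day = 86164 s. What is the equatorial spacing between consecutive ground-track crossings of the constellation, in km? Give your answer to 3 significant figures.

734 km

Semi-major axis a = 6371 + 1020 = 7391 km. Period T = 2π√(a³/μ) = 2π√(7391³/398600) = 6323.6 s = 105.39 min.
Single-satellite node shift = (6323.6/86164) × 360° = 26.42°.
With 4 satellites evenly phased, successive equator crossings are 26.42/4 = 6.605° apart.
That is 6.605 × 111.2 = 734 km at the equator.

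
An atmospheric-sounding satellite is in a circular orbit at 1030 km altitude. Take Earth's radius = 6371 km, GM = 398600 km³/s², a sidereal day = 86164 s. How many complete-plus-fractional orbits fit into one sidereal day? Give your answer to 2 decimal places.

13.60

Semi-major axis a = 6371 + 1030 = 7401 km. Period T = 2π√(a³/μ) = 2π√(7401³/398600) = 6336.5 s = 105.61 min.
Orbits per sidereal day = 86164 / 6336.5 = 13.598.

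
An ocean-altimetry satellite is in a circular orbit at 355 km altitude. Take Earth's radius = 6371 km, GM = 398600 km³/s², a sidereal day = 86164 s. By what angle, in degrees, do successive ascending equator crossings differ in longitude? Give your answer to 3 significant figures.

22.9°

Semi-major axis a = 6371 + 355 = 6726 km. Period T = 2π√(a³/μ) = 2π√(6726³/398600) = 5489.7 s = 91.49 min.
During one orbit Earth rotates (5489.7 / 86164) × 360° = 22.94°.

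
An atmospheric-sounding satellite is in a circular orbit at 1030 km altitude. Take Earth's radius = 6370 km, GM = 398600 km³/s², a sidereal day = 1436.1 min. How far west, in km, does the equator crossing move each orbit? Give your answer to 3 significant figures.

Semi-major axis a = 6370 + 1030 = 7400 km. Period T = 2π√(a³/μ) = 2π√(7400³/398600) = 6335.2 s = 105.59 min.
During one orbit Earth rotates (6335.2 / 86166) × 360° = 26.47°.
At the equator that is 26.47° × (2π·6370/360) km/° = 26.47 × 111.2 = 2943 km.

2940 km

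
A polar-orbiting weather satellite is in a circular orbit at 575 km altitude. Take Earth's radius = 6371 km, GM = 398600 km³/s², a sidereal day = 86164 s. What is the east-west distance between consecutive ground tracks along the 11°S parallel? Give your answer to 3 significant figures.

2630 km

Semi-major axis a = 6371 + 575 = 6946 km. Period T = 2π√(a³/μ) = 2π√(6946³/398600) = 5761.2 s = 96.02 min.
Node shift per orbit = (5761.2/86164) × 360° = 24.07°.
Equatorial spacing = 24.07 × 111.2 km/° = 2677 km.
At 11° latitude, spacing = 2677 × cos(11°) = 2627 km.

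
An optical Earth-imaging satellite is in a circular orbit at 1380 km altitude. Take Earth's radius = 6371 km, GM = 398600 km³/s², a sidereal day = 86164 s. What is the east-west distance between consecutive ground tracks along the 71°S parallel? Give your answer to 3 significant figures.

Semi-major axis a = 6371 + 1380 = 7751 km. Period T = 2π√(a³/μ) = 2π√(7751³/398600) = 6791.2 s = 113.19 min.
Node shift per orbit = (6791.2/86164) × 360° = 28.37°.
Equatorial spacing = 28.37 × 111.2 km/° = 3155 km.
At 71° latitude, spacing = 3155 × cos(71°) = 1027 km.

1030 km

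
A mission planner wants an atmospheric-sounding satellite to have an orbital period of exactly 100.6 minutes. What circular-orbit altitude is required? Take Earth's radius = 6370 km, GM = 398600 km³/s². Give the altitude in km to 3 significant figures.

795 km

T = 100.6 min = 6036.0 s.
From T = 2π√(a³/μ): a = (μ T²/4π²)^(1/3) = (398600 × 6036.0² / 4π²)^(1/3) = 7165 km.
Altitude h = a − R = 7165 − 6370 = 795 km.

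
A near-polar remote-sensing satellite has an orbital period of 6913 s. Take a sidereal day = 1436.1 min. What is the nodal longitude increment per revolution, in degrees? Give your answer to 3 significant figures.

During one orbit Earth rotates (6913.0 / 86166) × 360° = 28.88°.

28.9°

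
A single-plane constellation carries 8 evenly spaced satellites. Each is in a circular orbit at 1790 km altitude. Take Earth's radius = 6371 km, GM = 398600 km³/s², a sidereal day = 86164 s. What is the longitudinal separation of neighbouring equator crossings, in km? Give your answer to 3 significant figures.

426 km

Semi-major axis a = 6371 + 1790 = 8161 km. Period T = 2π√(a³/μ) = 2π√(8161³/398600) = 7337.1 s = 122.29 min.
Single-satellite node shift = (7337.1/86164) × 360° = 30.66°.
With 8 satellites evenly phased, successive equator crossings are 30.66/8 = 3.832° apart.
That is 3.832 × 111.2 = 426 km at the equator.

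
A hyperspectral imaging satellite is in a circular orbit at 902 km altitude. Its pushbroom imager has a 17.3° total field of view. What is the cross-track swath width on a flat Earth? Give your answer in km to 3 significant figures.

Half-angle = 17.3°/2 = 8.65°.
Swath width ≈ 2h·tan(θ/2) = 2 × 902 × tan(8.65°) = 274.4 km.

274 km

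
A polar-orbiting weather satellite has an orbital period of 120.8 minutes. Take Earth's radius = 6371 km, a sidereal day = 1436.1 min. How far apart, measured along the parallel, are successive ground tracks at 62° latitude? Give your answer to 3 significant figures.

1580 km

T = 120.8 min = 7248.0 s.
Node shift per orbit = (7248.0/86166) × 360° = 30.28°.
Equatorial spacing = 30.28 × 111.2 km/° = 3367 km.
At 62° latitude, spacing = 3367 × cos(62°) = 1581 km.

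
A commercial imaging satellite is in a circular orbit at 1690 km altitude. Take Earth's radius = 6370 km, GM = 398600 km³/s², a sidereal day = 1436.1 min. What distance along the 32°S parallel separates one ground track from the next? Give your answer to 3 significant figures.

Semi-major axis a = 6370 + 1690 = 8060 km. Period T = 2π√(a³/μ) = 2π√(8060³/398600) = 7201.3 s = 120.02 min.
Node shift per orbit = (7201.3/86166) × 360° = 30.09°.
Equatorial spacing = 30.09 × 111.2 km/° = 3345 km.
At 32° latitude, spacing = 3345 × cos(32°) = 2837 km.

2840 km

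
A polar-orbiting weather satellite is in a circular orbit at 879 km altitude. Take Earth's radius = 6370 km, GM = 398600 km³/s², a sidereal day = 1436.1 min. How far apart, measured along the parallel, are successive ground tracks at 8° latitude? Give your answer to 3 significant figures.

Semi-major axis a = 6370 + 879 = 7249 km. Period T = 2π√(a³/μ) = 2π√(7249³/398600) = 6142.3 s = 102.37 min.
Node shift per orbit = (6142.3/86166) × 360° = 25.66°.
Equatorial spacing = 25.66 × 111.2 km/° = 2853 km.
At 8° latitude, spacing = 2853 × cos(8°) = 2825 km.

2830 km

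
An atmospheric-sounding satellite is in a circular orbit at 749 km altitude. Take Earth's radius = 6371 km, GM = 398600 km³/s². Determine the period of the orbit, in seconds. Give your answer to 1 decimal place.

Semi-major axis a = 6371 + 749 = 7120 km. Period T = 2π√(a³/μ) = 2π√(7120³/398600) = 5979.0 s = 99.65 min.

5979.0 seconds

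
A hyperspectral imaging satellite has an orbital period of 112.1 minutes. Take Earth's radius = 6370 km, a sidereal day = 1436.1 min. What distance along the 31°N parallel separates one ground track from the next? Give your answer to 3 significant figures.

2680 km

T = 112.1 min = 6726.0 s.
Node shift per orbit = (6726.0/86166) × 360° = 28.10°.
Equatorial spacing = 28.10 × 111.2 km/° = 3124 km.
At 31° latitude, spacing = 3124 × cos(31°) = 2678 km.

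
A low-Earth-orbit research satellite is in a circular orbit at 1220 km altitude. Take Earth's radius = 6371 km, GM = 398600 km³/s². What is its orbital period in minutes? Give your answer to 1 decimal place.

109.7 min

Semi-major axis a = 6371 + 1220 = 7591 km. Period T = 2π√(a³/μ) = 2π√(7591³/398600) = 6582.0 s = 109.70 min.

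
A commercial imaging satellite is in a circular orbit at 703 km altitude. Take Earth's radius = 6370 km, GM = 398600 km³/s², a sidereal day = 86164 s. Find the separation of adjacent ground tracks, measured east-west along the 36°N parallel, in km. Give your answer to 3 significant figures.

2220 km

Semi-major axis a = 6370 + 703 = 7073 km. Period T = 2π√(a³/μ) = 2π√(7073³/398600) = 5919.9 s = 98.67 min.
Node shift per orbit = (5919.9/86164) × 360° = 24.73°.
Equatorial spacing = 24.73 × 111.2 km/° = 2750 km.
At 36° latitude, spacing = 2750 × cos(36°) = 2225 km.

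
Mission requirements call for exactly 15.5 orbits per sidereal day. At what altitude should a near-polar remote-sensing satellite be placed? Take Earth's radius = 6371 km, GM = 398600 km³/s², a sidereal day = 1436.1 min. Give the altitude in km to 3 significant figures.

Required period T = 86166 / 15.5 = 5559.1 s.
From T = 2π√(a³/μ): a = (μ T²/4π²)^(1/3) = (398600 × 5559.1² / 4π²)^(1/3) = 6783 km.
Altitude h = a − R = 6783 − 6371 = 412 km.

412 km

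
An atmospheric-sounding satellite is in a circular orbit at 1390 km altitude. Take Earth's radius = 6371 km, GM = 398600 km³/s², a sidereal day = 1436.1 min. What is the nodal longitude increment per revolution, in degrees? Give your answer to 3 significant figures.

28.4°

Semi-major axis a = 6371 + 1390 = 7761 km. Period T = 2π√(a³/μ) = 2π√(7761³/398600) = 6804.4 s = 113.41 min.
During one orbit Earth rotates (6804.4 / 86166) × 360° = 28.43°.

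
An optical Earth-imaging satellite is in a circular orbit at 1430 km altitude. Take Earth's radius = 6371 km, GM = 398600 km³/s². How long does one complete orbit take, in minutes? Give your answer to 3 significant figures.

114 min

Semi-major axis a = 6371 + 1430 = 7801 km. Period T = 2π√(a³/μ) = 2π√(7801³/398600) = 6857.0 s = 114.28 min.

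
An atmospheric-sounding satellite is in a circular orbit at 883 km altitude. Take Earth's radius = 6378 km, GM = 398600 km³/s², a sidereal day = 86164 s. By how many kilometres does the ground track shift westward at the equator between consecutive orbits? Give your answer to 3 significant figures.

2860 km

Semi-major axis a = 6378 + 883 = 7261 km. Period T = 2π√(a³/μ) = 2π√(7261³/398600) = 6157.5 s = 102.63 min.
During one orbit Earth rotates (6157.5 / 86164) × 360° = 25.73°.
At the equator that is 25.73° × (2π·6378/360) km/° = 25.73 × 111.3 = 2864 km.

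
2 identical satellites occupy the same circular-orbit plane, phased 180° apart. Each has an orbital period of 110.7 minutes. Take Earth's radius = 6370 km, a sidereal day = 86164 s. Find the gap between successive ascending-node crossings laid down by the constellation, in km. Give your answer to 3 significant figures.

1540 km

T = 110.7 min = 6642.0 s.
Single-satellite node shift = (6642.0/86164) × 360° = 27.75°.
With 2 satellites evenly phased, successive equator crossings are 27.75/2 = 13.875° apart.
That is 13.875 × 111.2 = 1543 km at the equator.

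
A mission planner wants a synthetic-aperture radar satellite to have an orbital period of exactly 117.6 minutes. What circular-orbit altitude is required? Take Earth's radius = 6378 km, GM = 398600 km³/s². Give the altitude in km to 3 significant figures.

T = 117.6 min = 7056.0 s.
From T = 2π√(a³/μ): a = (μ T²/4π²)^(1/3) = (398600 × 7056.0² / 4π²)^(1/3) = 7951 km.
Altitude h = a − R = 7951 − 6378 = 1573 km.

1570 km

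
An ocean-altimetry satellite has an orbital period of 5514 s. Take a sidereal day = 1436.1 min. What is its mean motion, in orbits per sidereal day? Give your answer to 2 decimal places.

15.63

Orbits per sidereal day = 86166 / 5514.0 = 15.627.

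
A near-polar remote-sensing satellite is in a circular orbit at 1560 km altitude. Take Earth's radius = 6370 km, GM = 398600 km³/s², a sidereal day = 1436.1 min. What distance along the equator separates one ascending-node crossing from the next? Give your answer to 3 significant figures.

Semi-major axis a = 6370 + 1560 = 7930 km. Period T = 2π√(a³/μ) = 2π√(7930³/398600) = 7027.8 s = 117.13 min.
During one orbit Earth rotates (7027.8 / 86166) × 360° = 29.36°.
At the equator that is 29.36° × (2π·6370/360) km/° = 29.36 × 111.2 = 3264 km.

3260 km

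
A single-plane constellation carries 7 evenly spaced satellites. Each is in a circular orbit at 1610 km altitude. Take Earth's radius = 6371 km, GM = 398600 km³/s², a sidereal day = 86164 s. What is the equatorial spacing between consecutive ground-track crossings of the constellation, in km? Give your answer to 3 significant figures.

Semi-major axis a = 6371 + 1610 = 7981 km. Period T = 2π√(a³/μ) = 2π√(7981³/398600) = 7095.7 s = 118.26 min.
Single-satellite node shift = (7095.7/86164) × 360° = 29.65°.
With 7 satellites evenly phased, successive equator crossings are 29.65/7 = 4.235° apart.
That is 4.235 × 111.2 = 471 km at the equator.

471 km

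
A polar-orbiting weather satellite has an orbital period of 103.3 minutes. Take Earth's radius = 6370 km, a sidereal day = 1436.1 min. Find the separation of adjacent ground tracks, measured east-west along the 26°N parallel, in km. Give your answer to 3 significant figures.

T = 103.3 min = 6198.0 s.
Node shift per orbit = (6198.0/86166) × 360° = 25.90°.
Equatorial spacing = 25.90 × 111.2 km/° = 2879 km.
At 26° latitude, spacing = 2879 × cos(26°) = 2588 km.

2590 km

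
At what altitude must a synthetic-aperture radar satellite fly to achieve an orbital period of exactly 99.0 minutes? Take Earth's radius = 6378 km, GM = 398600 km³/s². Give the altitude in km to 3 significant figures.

711 km

T = 99.0 min = 5940.0 s.
From T = 2π√(a³/μ): a = (μ T²/4π²)^(1/3) = (398600 × 5940.0² / 4π²)^(1/3) = 7089 km.
Altitude h = a − R = 7089 − 6378 = 711 km.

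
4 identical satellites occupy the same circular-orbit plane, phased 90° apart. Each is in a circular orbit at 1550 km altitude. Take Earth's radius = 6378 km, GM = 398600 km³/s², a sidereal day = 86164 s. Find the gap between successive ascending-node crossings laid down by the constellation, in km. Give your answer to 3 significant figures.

817 km

Semi-major axis a = 6378 + 1550 = 7928 km. Period T = 2π√(a³/μ) = 2π√(7928³/398600) = 7025.2 s = 117.09 min.
Single-satellite node shift = (7025.2/86164) × 360° = 29.35°.
With 4 satellites evenly phased, successive equator crossings are 29.35/4 = 7.338° apart.
That is 7.338 × 111.3 = 817 km at the equator.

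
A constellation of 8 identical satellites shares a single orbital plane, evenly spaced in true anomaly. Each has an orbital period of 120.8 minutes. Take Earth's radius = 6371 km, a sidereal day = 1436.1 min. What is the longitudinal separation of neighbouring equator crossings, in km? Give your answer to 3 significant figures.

T = 120.8 min = 7248.0 s.
Single-satellite node shift = (7248.0/86166) × 360° = 30.28°.
With 8 satellites evenly phased, successive equator crossings are 30.28/8 = 3.785° apart.
That is 3.785 × 111.2 = 421 km at the equator.

421 km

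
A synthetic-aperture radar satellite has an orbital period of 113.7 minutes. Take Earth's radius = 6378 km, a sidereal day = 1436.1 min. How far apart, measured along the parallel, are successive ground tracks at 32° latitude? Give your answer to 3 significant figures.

2690 km

T = 113.7 min = 6822.0 s.
Node shift per orbit = (6822.0/86166) × 360° = 28.50°.
Equatorial spacing = 28.50 × 111.3 km/° = 3173 km.
At 32° latitude, spacing = 3173 × cos(32°) = 2691 km.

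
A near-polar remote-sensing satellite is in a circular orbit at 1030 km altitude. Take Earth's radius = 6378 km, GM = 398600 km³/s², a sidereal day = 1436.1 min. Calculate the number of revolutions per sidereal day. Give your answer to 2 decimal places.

Semi-major axis a = 6378 + 1030 = 7408 km. Period T = 2π√(a³/μ) = 2π√(7408³/398600) = 6345.5 s = 105.76 min.
Orbits per sidereal day = 86166 / 6345.5 = 13.579.

13.58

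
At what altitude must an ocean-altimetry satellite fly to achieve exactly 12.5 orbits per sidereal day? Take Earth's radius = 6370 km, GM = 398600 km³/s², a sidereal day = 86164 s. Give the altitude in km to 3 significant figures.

Required period T = 86164 / 12.5 = 6893.1 s.
From T = 2π√(a³/μ): a = (μ T²/4π²)^(1/3) = (398600 × 6893.1² / 4π²)^(1/3) = 7828 km.
Altitude h = a − R = 7828 − 6370 = 1458 km.

1460 km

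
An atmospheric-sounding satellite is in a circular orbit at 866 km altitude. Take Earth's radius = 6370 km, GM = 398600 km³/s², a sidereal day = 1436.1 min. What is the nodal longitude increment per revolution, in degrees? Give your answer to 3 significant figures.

Semi-major axis a = 6370 + 866 = 7236 km. Period T = 2π√(a³/μ) = 2π√(7236³/398600) = 6125.7 s = 102.10 min.
During one orbit Earth rotates (6125.7 / 86166) × 360° = 25.59°.

25.6°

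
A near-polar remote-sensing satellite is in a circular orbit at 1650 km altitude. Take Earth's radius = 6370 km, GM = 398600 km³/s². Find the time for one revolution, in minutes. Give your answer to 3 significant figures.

119 min

Semi-major axis a = 6370 + 1650 = 8020 km. Period T = 2π√(a³/μ) = 2π√(8020³/398600) = 7147.8 s = 119.13 min.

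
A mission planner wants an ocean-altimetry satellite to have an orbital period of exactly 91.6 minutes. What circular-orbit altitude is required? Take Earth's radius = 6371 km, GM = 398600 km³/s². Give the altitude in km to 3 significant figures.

T = 91.6 min = 5496.0 s.
From T = 2π√(a³/μ): a = (μ T²/4π²)^(1/3) = (398600 × 5496.0² / 4π²)^(1/3) = 6731 km.
Altitude h = a − R = 6731 − 6371 = 360 km.

360 km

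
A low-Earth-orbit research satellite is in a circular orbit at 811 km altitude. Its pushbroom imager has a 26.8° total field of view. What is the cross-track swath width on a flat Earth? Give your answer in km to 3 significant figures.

386 km

Half-angle = 26.8°/2 = 13.4°.
Swath width ≈ 2h·tan(θ/2) = 2 × 811 × tan(13.4°) = 386.4 km.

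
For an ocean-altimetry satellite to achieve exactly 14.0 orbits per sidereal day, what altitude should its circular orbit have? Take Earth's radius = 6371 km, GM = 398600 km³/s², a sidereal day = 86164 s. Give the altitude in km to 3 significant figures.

Required period T = 86164 / 14.0 = 6154.6 s.
From T = 2π√(a³/μ): a = (μ T²/4π²)^(1/3) = (398600 × 6154.6² / 4π²)^(1/3) = 7259 km.
Altitude h = a − R = 7259 − 6371 = 888 km.

888 km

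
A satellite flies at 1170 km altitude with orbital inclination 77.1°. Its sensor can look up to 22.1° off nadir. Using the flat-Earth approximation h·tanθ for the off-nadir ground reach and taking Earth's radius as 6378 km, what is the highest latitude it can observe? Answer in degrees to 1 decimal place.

81.4°

For a prograde orbit the ground track reaches latitude ±i = ±77.1°.
Sensor half-swath on the ground ≈ 1170·tan(22.1°) = 475 km = 4.27° of latitude.
Maximum observable latitude ≈ 77.1 + 4.27 = 81.4°.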